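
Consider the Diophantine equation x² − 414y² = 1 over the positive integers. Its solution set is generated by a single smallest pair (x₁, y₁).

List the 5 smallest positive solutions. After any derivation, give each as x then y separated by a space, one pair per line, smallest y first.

√414 = [20; 2,1,7,2,7,1,2,40, …], period ℓ=8 (even) → k=7
i=0: a=20 ⇒ p=20, q=1
i=1: a=2 ⇒ p=41, q=2
…
i=3: a=7 ⇒ p=468, q=23
i=4: a=2 ⇒ p=997, q=49
…
i=6: a=1 ⇒ p=8444, q=415
i=7: a=2 ⇒ p=24335, q=1196
→ (24335, 1196).  Check: 24335²=592192225, 414·1196²=592192224, difference 1.
(x_2, y_2) = (24335·24335 + 414·1196·1196, 24335·1196 + 1196·24335) = (1184384449, 58209320)
(x_3, y_3) = (24335·1184384449 + 414·1196·58209320, 24335·58209320 + 1196·1184384449) = (57643991108495, 2833047603204)
(x_4, y_4) = (24335·57643991108495 + 414·1196·2833047603204, 24335·2833047603204 + 1196·57643991108495) = (2805533046066067201, 137884426789729360)
(x_5, y_5) = (24335·2805533046066067201 + 414·1196·137884426789729360, 24335·137884426789729360 + 1196·2805533046066067201) = (136545293294391499564175, 6710835049023080347996)

24335 1196
1184384449 58209320
57643991108495 2833047603204
2805533046066067201 137884426789729360
136545293294391499564175 6710835049023080347996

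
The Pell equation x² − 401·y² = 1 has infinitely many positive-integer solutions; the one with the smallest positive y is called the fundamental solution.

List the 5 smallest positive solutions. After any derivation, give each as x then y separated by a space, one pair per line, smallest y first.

d=401: √d = [20; 40] (ℓ=1, odd), read p_1/q_1
a_0=20:  p_0=20·1+0=20,  q_0=20·0+1=1
a_1=40:  p_1=40·20+1=801,  q_1=40·1+0=40
→ (801, 40).  Check: 801²=641601, 401·40²=641600, difference 1.
(x_2, y_2) = (801·801 + 401·40·40, 801·40 + 40·801) = (1283201, 64080)
(x_3, y_3) = (801·1283201 + 401·40·64080, 801·64080 + 40·1283201) = (2055687201, 102656120)
(x_4, y_4) = (801·2055687201 + 401·40·102656120, 801·102656120 + 40·2055687201) = (3293209612801, 164455040160)
(x_5, y_5) = (801·3293209612801 + 401·40·164455040160, 801·164455040160 + 40·3293209612801) = (5275719744020001, 263456871680200)

801 40
1283201 64080
2055687201 102656120
3293209612801 164455040160
5275719744020001 263456871680200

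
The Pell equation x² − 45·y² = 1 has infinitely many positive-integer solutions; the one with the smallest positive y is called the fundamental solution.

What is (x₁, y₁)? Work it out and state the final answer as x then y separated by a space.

161 24

√45 → a₀=6, period (1,2,2,2,1,12); ℓ=6 even so k=5
k=0  a_k=6  p_k/q_k = 6/1
k=1  a_k=1  p_k/q_k = 7/1
…
k=4  a_k=2  p_k/q_k = 114/17
k=5  a_k=1  p_k/q_k = 161/24
→ (161, 24).  Check: 161²=25921, 45·24²=25920, difference 1.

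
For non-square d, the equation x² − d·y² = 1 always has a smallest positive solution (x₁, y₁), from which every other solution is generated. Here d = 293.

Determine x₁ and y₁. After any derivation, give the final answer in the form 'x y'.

12320649 719780

[17; 8,1,1,8,34] for √293; ℓ=5 ⇒ convergent index 9
a_0=17:  p_0=17·1+0=17,  q_0=17·0+1=1
a_1=8:  p_1=8·17+1=137,  q_1=8·1+0=8
…
a_3=1:  p_3=1·154+137=291,  q_3=1·9+8=17
…
a_7=1:  p_7=1·679914+84679=764593,  q_7=1·39721+4947=44668
a_8=1:  p_8=1·764593+679914=1444507,  q_8=1·44668+39721=84389
a_9=8:  p_9=8·1444507+764593=12320649,  q_9=8·84389+44668=719780
→ (12320649, 719780).  Check: 12320649²=151798391781201, 293·719780²=151798391781200, difference 1.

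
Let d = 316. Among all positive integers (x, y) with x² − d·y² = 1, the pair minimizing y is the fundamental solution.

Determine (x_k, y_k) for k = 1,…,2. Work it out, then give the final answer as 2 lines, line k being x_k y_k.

12799 720
327628801 18430560

√316 = [17; 1,3,2,8,2,3,1,34, …], period ℓ=8 (even) → k=7
k=0  a_k=17  p_k/q_k = 17/1
k=1  a_k=1  p_k/q_k = 18/1
k=2  a_k=3  p_k/q_k = 71/4
…
k=4  a_k=8  p_k/q_k = 1351/76
k=5  a_k=2  p_k/q_k = 2862/161
k=6  a_k=3  p_k/q_k = 9937/559
k=7  a_k=1  p_k/q_k = 12799/720
fundamental: x₁=12799, y₁=720  (since 163814401 − 316·518400 = 1)
(12799+720√316)^2 = 327628801 + 18430560√316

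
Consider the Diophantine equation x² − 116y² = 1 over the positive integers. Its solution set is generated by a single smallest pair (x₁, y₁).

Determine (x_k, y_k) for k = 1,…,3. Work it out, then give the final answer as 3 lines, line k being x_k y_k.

9801 910
192119201 17837820
3765920568201 349656946730

√116 = [10; 1,3,2,1,4,1,2,3,1,20, …], period ℓ=10 (even) → k=9
step 0: (10, 1)  from 10·(1,0) + (0,1)
step 1: (11, 1)  from 1·(10,1) + (1,0)
step 2: (43, 4)  from 3·(11,1) + (10,1)
step 3: (97, 9)  from 2·(43,4) + (11,1)
step 4: (140, 13)  from 1·(97,9) + (43,4)
step 5: (657, 61)  from 4·(140,13) + (97,9)
step 6: (797, 74)  from 1·(657,61) + (140,13)
step 7: (2251, 209)  from 2·(797,74) + (657,61)
step 8: (7550, 701)  from 3·(2251,209) + (797,74)
step 9: (9801, 910)  from 1·(7550,701) + (2251,209)
fundamental: x₁=9801, y₁=910  (since 96059601 − 116·828100 = 1)
(9801+910√116)^2 = 192119201 + 17837820√116
(9801+910√116)^3 = 3765920568201 + 349656946730√116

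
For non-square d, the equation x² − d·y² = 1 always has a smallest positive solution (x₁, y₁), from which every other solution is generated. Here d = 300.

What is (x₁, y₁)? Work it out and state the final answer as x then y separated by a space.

1351 78

d=300: √d = [17; 3,8,3,34] (ℓ=4, even), read p_3/q_3
k=0  a_k=17  p_k/q_k = 17/1
k=1  a_k=3  p_k/q_k = 52/3
k=2  a_k=8  p_k/q_k = 433/25
k=3  a_k=3  p_k/q_k = 1351/78
(x₁, y₁) = (1351, 78);  1351² − 300·78² = 1 ✓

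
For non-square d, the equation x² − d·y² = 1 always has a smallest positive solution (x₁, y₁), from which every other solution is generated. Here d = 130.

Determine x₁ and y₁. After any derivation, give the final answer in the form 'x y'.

6499 570

[11; 2,2,22] for √130; ℓ=3 ⇒ convergent index 5
step 0: (11, 1)  from 11·(1,0) + (0,1)
…
step 4: (2611, 229)  from 2·(1277,112) + (57,5)
step 5: (6499, 570)  from 2·(2611,229) + (1277,112)
fundamental: x₁=6499, y₁=570  (since 42237001 − 130·324900 = 1)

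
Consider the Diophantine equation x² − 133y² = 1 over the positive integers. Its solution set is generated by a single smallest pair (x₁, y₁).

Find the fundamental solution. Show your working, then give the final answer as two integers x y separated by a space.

2588599 224460

√133 = [11; 1,1,7,5,1,…,1,1,22, …], period ℓ=16 (even) → k=15
i=0: a=11 ⇒ p=11, q=1
i=1: a=1 ⇒ p=12, q=1
i=2: a=1 ⇒ p=23, q=2
i=3: a=7 ⇒ p=173, q=15
i=4: a=5 ⇒ p=888, q=77
i=5: a=1 ⇒ p=1061, q=92
i=6: a=1 ⇒ p=1949, q=169
i=7: a=1 ⇒ p=3010, q=261
i=8: a=2 ⇒ p=7969, q=691
i=9: a=1 ⇒ p=10979, q=952
i=10: a=1 ⇒ p=18948, q=1643
i=11: a=1 ⇒ p=29927, q=2595
i=12: a=5 ⇒ p=168583, q=14618
…
i=14: a=1 ⇒ p=1378591, q=119539
i=15: a=1 ⇒ p=2588599, q=224460
fundamental: x₁=2588599, y₁=224460  (since 6700844782801 − 133·50382291600 = 1)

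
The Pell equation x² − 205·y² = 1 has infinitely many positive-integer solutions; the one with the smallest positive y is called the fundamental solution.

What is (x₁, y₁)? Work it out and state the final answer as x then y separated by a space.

39689 2772

d=205: √d = [14; 3,6,1,4,1,6,3,28] (ℓ=8, even), read p_7/q_7
k=0  a_k=14  p_k/q_k = 14/1
…
k=3  a_k=1  p_k/q_k = 315/22
…
k=6  a_k=6  p_k/q_k = 12614/881
k=7  a_k=3  p_k/q_k = 39689/2772
(x₁, y₁) = (39689, 2772);  39689² − 205·2772² = 1 ✓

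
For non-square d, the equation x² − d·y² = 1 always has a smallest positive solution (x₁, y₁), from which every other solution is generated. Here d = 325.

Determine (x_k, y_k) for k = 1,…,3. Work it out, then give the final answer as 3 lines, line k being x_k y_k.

649 36
842401 46728
1093435849 60652908

√325 → a₀=18, period (36); ℓ=1 odd so k=1
a_0=18:  p_0=18·1+0=18,  q_0=18·0+1=1
a_1=36:  p_1=36·18+1=649,  q_1=36·1+0=36
(x₁, y₁) = (649, 36);  649² − 325·36² = 1 ✓
k=2:  x_2 = 649·649+325·36·36 = 842401,  y_2 = 649·36+36·649 = 46728
k=3:  x_3 = 649·842401+325·36·46728 = 1093435849,  y_3 = 649·46728+36·842401 = 60652908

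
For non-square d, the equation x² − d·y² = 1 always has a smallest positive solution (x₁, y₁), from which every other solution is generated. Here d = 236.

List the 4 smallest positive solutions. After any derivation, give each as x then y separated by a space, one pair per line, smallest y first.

d=236: √d = [15; 2,1,3,5,1,6,1,5,3,1,2,30] (ℓ=12, even), read p_11/q_11
step 0: (15, 1)  from 15·(1,0) + (0,1)
…
step 2: (46, 3)  from 1·(31,2) + (15,1)
step 3: (169, 11)  from 3·(46,3) + (31,2)
…
step 7: (8311, 541)  from 1·(7251,472) + (1060,69)
step 8: (48806, 3177)  from 5·(8311,541) + (7251,472)
…
step 10: (203535, 13249)  from 1·(154729,10072) + (48806,3177)
step 11: (561799, 36570)  from 2·(203535,13249) + (154729,10072)
→ (561799, 36570).  Check: 561799²=315618116401, 236·36570²=315618116400, difference 1.
n=2: (561799,36570)∘(561799,36570) = (561799·561799+236·36570·36570, 561799·36570+36570·561799) = (631236232801,41089978860)
n=3: (631236232801,41089978860)∘(561799,36570) = (561799·631236232801+236·36570·41089978860, 561799·41089978860+36570·631236232801) = (709255768702176199,46168618067101710)
n=4: (709255768702176199,46168618067101710)∘(561799,36570) = (561799·709255768702176199+236·36570·46168618067101710, 561799·46168618067101710+36570·709255768702176199) = (796918363201596536611201,51874966922918257173720)

561799 36570
631236232801 41089978860
709255768702176199 46168618067101710
796918363201596536611201 51874966922918257173720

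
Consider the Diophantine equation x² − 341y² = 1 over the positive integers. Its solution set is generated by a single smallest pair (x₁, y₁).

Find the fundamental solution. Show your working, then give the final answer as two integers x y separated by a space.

10626551 575460

d=341: √d = [18; 2,6,1,8,2,…,6,2,36] (ℓ=14, even), read p_13/q_13
i=0: a=18 ⇒ p=18, q=1
…
i=2: a=6 ⇒ p=240, q=13
…
i=4: a=8 ⇒ p=2456, q=133
i=5: a=2 ⇒ p=5189, q=281
i=6: a=1 ⇒ p=7645, q=414
i=7: a=2 ⇒ p=20479, q=1109
i=8: a=1 ⇒ p=28124, q=1523
…
i=10: a=8 ⇒ p=641940, q=34763
i=11: a=1 ⇒ p=718667, q=38918
i=12: a=6 ⇒ p=4953942, q=268271
i=13: a=2 ⇒ p=10626551, q=575460
fundamental: x₁=10626551, y₁=575460  (since 112923586155601 − 341·331154211600 = 1)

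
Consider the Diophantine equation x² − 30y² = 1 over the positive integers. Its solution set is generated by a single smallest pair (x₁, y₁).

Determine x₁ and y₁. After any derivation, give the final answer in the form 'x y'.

11 2

d=30: √d = [5; 2,10] (ℓ=2, even), read p_1/q_1
a_0=5:  p_0=5·1+0=5,  q_0=5·0+1=1
a_1=2:  p_1=2·5+1=11,  q_1=2·1+0=2
fundamental: x₁=11, y₁=2  (since 121 − 30·4 = 1)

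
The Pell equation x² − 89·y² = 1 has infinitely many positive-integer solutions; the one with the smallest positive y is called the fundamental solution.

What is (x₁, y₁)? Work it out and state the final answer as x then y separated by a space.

[9; 2,3,3,2,18] for √89; ℓ=5 ⇒ convergent index 9
k=0  a_k=9  p_k/q_k = 9/1
…
k=7  a_k=3  p_k/q_k = 66019/6998
k=8  a_k=3  p_k/q_k = 216991/23001
k=9  a_k=2  p_k/q_k = 500001/53000
(x₁, y₁) = (500001, 53000);  500001² − 89·53000² = 1 ✓

500001 53000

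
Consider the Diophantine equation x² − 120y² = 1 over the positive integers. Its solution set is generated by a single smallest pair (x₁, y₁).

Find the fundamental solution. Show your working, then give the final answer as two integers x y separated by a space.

11 1

√120 = [10; 1,20, …], period ℓ=2 (even) → k=1
i=0: a=10 ⇒ p=10, q=1
i=1: a=1 ⇒ p=11, q=1
fundamental: x₁=11, y₁=1  (since 121 − 120·1 = 1)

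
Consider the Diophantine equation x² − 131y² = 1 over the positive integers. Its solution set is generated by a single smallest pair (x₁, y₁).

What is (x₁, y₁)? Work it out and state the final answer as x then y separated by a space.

√131 = [11; 2,4,11,4,2,22, …], period ℓ=6 (even) → k=5
step 0: (11, 1)  from 11·(1,0) + (0,1)
…
step 3: (1156, 101)  from 11·(103,9) + (23,2)
step 4: (4727, 413)  from 4·(1156,101) + (103,9)
step 5: (10610, 927)  from 2·(4727,413) + (1156,101)
(x₁, y₁) = (10610, 927);  10610² − 131·927² = 1 ✓

10610 927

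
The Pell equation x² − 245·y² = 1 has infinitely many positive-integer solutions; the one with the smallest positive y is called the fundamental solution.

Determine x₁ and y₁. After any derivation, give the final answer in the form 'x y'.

[15; 1,1,1,7,6,7,1,1,1,30] for √245; ℓ=10 ⇒ convergent index 9
i=0: a=15 ⇒ p=15, q=1
i=1: a=1 ⇒ p=16, q=1
i=2: a=1 ⇒ p=31, q=2
…
i=4: a=7 ⇒ p=360, q=23
i=5: a=6 ⇒ p=2207, q=141
i=6: a=7 ⇒ p=15809, q=1010
…
i=8: a=1 ⇒ p=33825, q=2161
i=9: a=1 ⇒ p=51841, q=3312
→ (51841, 3312).  Check: 51841²=2687489281, 245·3312²=2687489280, difference 1.

51841 3312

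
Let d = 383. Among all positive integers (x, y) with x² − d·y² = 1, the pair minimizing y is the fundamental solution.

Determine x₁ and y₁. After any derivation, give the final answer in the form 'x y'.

d=383: √d = [19; 1,1,3,19,3,1,1,38] (ℓ=8, even), read p_7/q_7
step 0: (19, 1)  from 19·(1,0) + (0,1)
…
step 4: (2642, 135)  from 19·(137,7) + (39,2)
step 5: (8063, 412)  from 3·(2642,135) + (137,7)
step 6: (10705, 547)  from 1·(8063,412) + (2642,135)
step 7: (18768, 959)  from 1·(10705,547) + (8063,412)
→ (18768, 959).  Check: 18768²=352237824, 383·959²=352237823, difference 1.

18768 959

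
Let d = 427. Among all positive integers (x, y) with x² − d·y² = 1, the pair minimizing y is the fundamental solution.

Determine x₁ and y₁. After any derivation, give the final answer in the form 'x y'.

d=427: √d = [20; 1,1,1,40] (ℓ=4, even), read p_3/q_3
i=0: a=20 ⇒ p=20, q=1
…
i=2: a=1 ⇒ p=41, q=2
i=3: a=1 ⇒ p=62, q=3
(x₁, y₁) = (62, 3);  62² − 427·3² = 1 ✓

62 3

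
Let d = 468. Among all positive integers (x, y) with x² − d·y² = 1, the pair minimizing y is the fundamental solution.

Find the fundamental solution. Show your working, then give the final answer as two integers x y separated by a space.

649 30

√468 → a₀=21, period (1,1,1,2,1,1,1,42); ℓ=8 even so k=7
i=0: a=21 ⇒ p=21, q=1
i=1: a=1 ⇒ p=22, q=1
i=2: a=1 ⇒ p=43, q=2
…
i=6: a=1 ⇒ p=411, q=19
i=7: a=1 ⇒ p=649, q=30
→ (649, 30).  Check: 649²=421201, 468·30²=421200, difference 1.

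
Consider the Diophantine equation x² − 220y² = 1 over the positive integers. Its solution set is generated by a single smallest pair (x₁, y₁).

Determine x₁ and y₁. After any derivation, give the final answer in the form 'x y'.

[14; 1,4,1,28] for √220; ℓ=4 ⇒ convergent index 3
step 0: (14, 1)  from 14·(1,0) + (0,1)
step 1: (15, 1)  from 1·(14,1) + (1,0)
step 2: (74, 5)  from 4·(15,1) + (14,1)
step 3: (89, 6)  from 1·(74,5) + (15,1)
→ (89, 6).  Check: 89²=7921, 220·6²=7920, difference 1.

89 6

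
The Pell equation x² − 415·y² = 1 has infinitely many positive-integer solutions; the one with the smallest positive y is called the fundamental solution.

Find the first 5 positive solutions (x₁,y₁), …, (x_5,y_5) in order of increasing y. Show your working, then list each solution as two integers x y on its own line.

18412804 903849
678062702284831 33284788965192
24970071273761872339444 1225732590794885332887
919538056459614718055705397121 45138347901436822389057205104
33862548008263614468078655355989935124 1662247105585933832332453329850170345

[20; 2,1,2,4,6,…,1,2,40] for √415; ℓ=16 ⇒ convergent index 15
i=0: a=20 ⇒ p=20, q=1
i=1: a=2 ⇒ p=41, q=2
i=2: a=1 ⇒ p=61, q=3
i=3: a=2 ⇒ p=163, q=8
i=4: a=4 ⇒ p=713, q=35
…
i=6: a=1 ⇒ p=5154, q=253
…
i=8: a=3 ⇒ p=33939, q=1666
i=9: a=1 ⇒ p=43534, q=2137
i=10: a=1 ⇒ p=77473, q=3803
…
i=14: a=1 ⇒ p=6841255, q=335824
i=15: a=2 ⇒ p=18412804, q=903849
→ (18412804, 903849).  Check: 18412804²=339031351142416, 415·903849²=339031351142415, difference 1.
k=2:  x_2 = 18412804·18412804+415·903849·903849 = 678062702284831,  y_2 = 18412804·903849+903849·18412804 = 33284788965192
k=3:  x_3 = 18412804·678062702284831+415·903849·33284788965192 = 24970071273761872339444,  y_3 = 18412804·33284788965192+903849·678062702284831 = 1225732590794885332887
k=4:  x_4 = 18412804·24970071273761872339444+415·903849·1225732590794885332887 = 919538056459614718055705397121,  y_4 = 18412804·1225732590794885332887+903849·24970071273761872339444 = 45138347901436822389057205104
k=5:  x_5 = 18412804·919538056459614718055705397121+415·903849·45138347901436822389057205104 = 33862548008263614468078655355989935124,  y_5 = 18412804·45138347901436822389057205104+903849·919538056459614718055705397121 = 1662247105585933832332453329850170345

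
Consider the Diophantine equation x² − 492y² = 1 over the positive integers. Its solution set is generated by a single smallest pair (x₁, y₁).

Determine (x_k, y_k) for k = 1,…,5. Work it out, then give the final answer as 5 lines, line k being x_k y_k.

29767 1342
1772148577 79894628
105503093353351 4756446782010
6281021157926249857 283170302640288712
373934313510478265633287 16858260792630501398198

[22; 5,1,1,10,1,1,5,44] for √492; ℓ=8 ⇒ convergent index 7
step 0: (22, 1)  from 22·(1,0) + (0,1)
step 1: (111, 5)  from 5·(22,1) + (1,0)
step 2: (133, 6)  from 1·(111,5) + (22,1)
step 3: (244, 11)  from 1·(133,6) + (111,5)
step 4: (2573, 116)  from 10·(244,11) + (133,6)
step 5: (2817, 127)  from 1·(2573,116) + (244,11)
step 6: (5390, 243)  from 1·(2817,127) + (2573,116)
step 7: (29767, 1342)  from 5·(5390,243) + (2817,127)
(x₁, y₁) = (29767, 1342);  29767² − 492·1342² = 1 ✓
(29767+1342√492)^2 = 1772148577 + 79894628√492
(29767+1342√492)^3 = 105503093353351 + 4756446782010√492
(29767+1342√492)^4 = 6281021157926249857 + 283170302640288712√492
(29767+1342√492)^5 = 373934313510478265633287 + 16858260792630501398198√492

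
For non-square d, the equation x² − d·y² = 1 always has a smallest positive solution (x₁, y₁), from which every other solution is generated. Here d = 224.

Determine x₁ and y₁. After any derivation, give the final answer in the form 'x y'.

15 1

√224 → a₀=14, period (1,28); ℓ=2 even so k=1
a_0=14:  p_0=14·1+0=14,  q_0=14·0+1=1
a_1=1:  p_1=1·14+1=15,  q_1=1·1+0=1
(x₁, y₁) = (15, 1);  15² − 224·1² = 1 ✓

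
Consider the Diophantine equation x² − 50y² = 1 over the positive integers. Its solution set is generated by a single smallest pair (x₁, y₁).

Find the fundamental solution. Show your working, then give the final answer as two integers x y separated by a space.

99 14

√50 = [7; 14, …], period ℓ=1 (odd) → k=1
a_0=7:  p_0=7·1+0=7,  q_0=7·0+1=1
a_1=14:  p_1=14·7+1=99,  q_1=14·1+0=14
→ (99, 14).  Check: 99²=9801, 50·14²=9800, difference 1.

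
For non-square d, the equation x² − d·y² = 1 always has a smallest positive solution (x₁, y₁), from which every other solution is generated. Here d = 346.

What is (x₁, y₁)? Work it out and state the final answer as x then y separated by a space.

d=346: √d = [18; 1,1,1,1,36] (ℓ=5, odd), read p_9/q_9
i=0: a=18 ⇒ p=18, q=1
…
i=2: a=1 ⇒ p=37, q=2
…
i=6: a=1 ⇒ p=3497, q=188
i=7: a=1 ⇒ p=6901, q=371
i=8: a=1 ⇒ p=10398, q=559
i=9: a=1 ⇒ p=17299, q=930
(x₁, y₁) = (17299, 930);  17299² − 346·930² = 1 ✓

17299 930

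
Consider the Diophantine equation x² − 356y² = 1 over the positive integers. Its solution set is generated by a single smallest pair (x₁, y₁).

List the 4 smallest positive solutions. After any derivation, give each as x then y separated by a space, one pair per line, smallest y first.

500001 26500
500002000001 26500053000
500003000004500001 26500106000079500
500004000010000008000001 26500159000265000106000

[18; 1,6,1,1,2,…,6,1,36] for √356; ℓ=14 ⇒ convergent index 13
k=0  a_k=18  p_k/q_k = 18/1
k=1  a_k=1  p_k/q_k = 19/1
k=2  a_k=6  p_k/q_k = 132/7
…
k=4  a_k=1  p_k/q_k = 283/15
k=5  a_k=2  p_k/q_k = 717/38
…
k=7  a_k=8  p_k/q_k = 8717/462
k=8  a_k=1  p_k/q_k = 9717/515
…
k=10  a_k=1  p_k/q_k = 37868/2007
k=11  a_k=1  p_k/q_k = 66019/3499
k=12  a_k=6  p_k/q_k = 433982/23001
k=13  a_k=1  p_k/q_k = 500001/26500
fundamental: x₁=500001, y₁=26500  (since 250001000001 − 356·702250000 = 1)
k=2:  x_2 = 500001·500001+356·26500·26500 = 500002000001,  y_2 = 500001·26500+26500·500001 = 26500053000
k=3:  x_3 = 500001·500002000001+356·26500·26500053000 = 500003000004500001,  y_3 = 500001·26500053000+26500·500002000001 = 26500106000079500
k=4:  x_4 = 500001·500003000004500001+356·26500·26500106000079500 = 500004000010000008000001,  y_4 = 500001·26500106000079500+26500·500003000004500001 = 26500159000265000106000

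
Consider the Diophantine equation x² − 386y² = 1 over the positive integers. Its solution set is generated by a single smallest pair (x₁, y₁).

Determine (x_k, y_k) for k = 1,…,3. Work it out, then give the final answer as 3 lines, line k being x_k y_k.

[19; 1,1,1,4,1,18,1,4,1,1,1,38] for √386; ℓ=12 ⇒ convergent index 11
i=0: a=19 ⇒ p=19, q=1
i=1: a=1 ⇒ p=20, q=1
i=2: a=1 ⇒ p=39, q=2
…
i=5: a=1 ⇒ p=334, q=17
i=6: a=18 ⇒ p=6287, q=320
…
i=8: a=4 ⇒ p=32771, q=1668
i=9: a=1 ⇒ p=39392, q=2005
i=10: a=1 ⇒ p=72163, q=3673
i=11: a=1 ⇒ p=111555, q=5678
→ (111555, 5678).  Check: 111555²=12444518025, 386·5678²=12444518024, difference 1.
(111555+5678√386)^2 = 24889036049 + 1266818580√386
(111555+5678√386)^3 = 5552992832780835 + 282639893378122√386

111555 5678
24889036049 1266818580
5552992832780835 282639893378122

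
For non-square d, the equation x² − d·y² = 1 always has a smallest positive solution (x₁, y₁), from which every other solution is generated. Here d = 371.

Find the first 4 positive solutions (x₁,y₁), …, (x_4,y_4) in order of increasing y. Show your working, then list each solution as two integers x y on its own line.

[19; 3,1,4,1,3,38] for √371; ℓ=6 ⇒ convergent index 5
k=0  a_k=19  p_k/q_k = 19/1
…
k=2  a_k=1  p_k/q_k = 77/4
…
k=4  a_k=1  p_k/q_k = 443/23
k=5  a_k=3  p_k/q_k = 1695/88
→ (1695, 88).  Check: 1695²=2873025, 371·88²=2873024, difference 1.
n=2: (1695,88)∘(1695,88) = (1695·1695+371·88·88, 1695·88+88·1695) = (5746049,298320)
n=3: (5746049,298320)∘(1695,88) = (1695·5746049+371·88·298320, 1695·298320+88·5746049) = (19479104415,1011304712)
n=4: (19479104415,1011304712)∘(1695,88) = (1695·19479104415+371·88·1011304712, 1695·1011304712+88·19479104415) = (66034158220801,3428322675360)

1695 88
5746049 298320
19479104415 1011304712
66034158220801 3428322675360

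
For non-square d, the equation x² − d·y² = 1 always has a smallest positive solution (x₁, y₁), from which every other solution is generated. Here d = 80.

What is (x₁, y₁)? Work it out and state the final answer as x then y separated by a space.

[8; 1,16] for √80; ℓ=2 ⇒ convergent index 1
i=0: a=8 ⇒ p=8, q=1
i=1: a=1 ⇒ p=9, q=1
fundamental: x₁=9, y₁=1  (since 81 − 80·1 = 1)

9 1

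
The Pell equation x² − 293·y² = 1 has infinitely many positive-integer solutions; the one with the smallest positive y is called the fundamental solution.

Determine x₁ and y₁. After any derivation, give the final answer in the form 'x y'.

√293 = [17; 8,1,1,8,34, …], period ℓ=5 (odd) → k=9
i=0: a=17 ⇒ p=17, q=1
…
i=2: a=1 ⇒ p=154, q=9
…
i=6: a=8 ⇒ p=679914, q=39721
…
i=8: a=1 ⇒ p=1444507, q=84389
i=9: a=8 ⇒ p=12320649, q=719780
→ (12320649, 719780).  Check: 12320649²=151798391781201, 293·719780²=151798391781200, difference 1.

12320649 719780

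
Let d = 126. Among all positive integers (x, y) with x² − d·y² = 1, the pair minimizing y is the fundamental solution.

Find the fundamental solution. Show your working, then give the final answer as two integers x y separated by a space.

√126 = [11; 4,2,4,22, …], period ℓ=4 (even) → k=3
k=0  a_k=11  p_k/q_k = 11/1
…
k=2  a_k=2  p_k/q_k = 101/9
k=3  a_k=4  p_k/q_k = 449/40
→ (449, 40).  Check: 449²=201601, 126·40²=201600, difference 1.

449 40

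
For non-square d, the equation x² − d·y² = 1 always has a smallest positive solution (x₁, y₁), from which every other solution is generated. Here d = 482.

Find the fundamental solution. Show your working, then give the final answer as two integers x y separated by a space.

d=482: √d = [21; 1,20,1,42] (ℓ=4, even), read p_3/q_3
step 0: (21, 1)  from 21·(1,0) + (0,1)
…
step 2: (461, 21)  from 20·(22,1) + (21,1)
step 3: (483, 22)  from 1·(461,21) + (22,1)
(x₁, y₁) = (483, 22);  483² − 482·22² = 1 ✓

483 22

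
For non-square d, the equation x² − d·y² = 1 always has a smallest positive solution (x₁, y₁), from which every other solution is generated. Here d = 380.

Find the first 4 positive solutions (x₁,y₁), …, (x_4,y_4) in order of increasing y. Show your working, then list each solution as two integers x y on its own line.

√380 = [19; 2,38, …], period ℓ=2 (even) → k=1
k=0  a_k=19  p_k/q_k = 19/1
k=1  a_k=2  p_k/q_k = 39/2
fundamental: x₁=39, y₁=2  (since 1521 − 380·4 = 1)
k=2:  x_2 = 39·39+380·2·2 = 3041,  y_2 = 39·2+2·39 = 156
k=3:  x_3 = 39·3041+380·2·156 = 237159,  y_3 = 39·156+2·3041 = 12166
k=4:  x_4 = 39·237159+380·2·12166 = 18495361,  y_4 = 39·12166+2·237159 = 948792

39 2
3041 156
237159 12166
18495361 948792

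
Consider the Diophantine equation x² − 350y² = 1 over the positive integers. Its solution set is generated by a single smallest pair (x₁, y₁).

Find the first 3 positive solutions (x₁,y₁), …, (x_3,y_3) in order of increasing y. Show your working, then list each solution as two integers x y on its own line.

449 24
403201 21552
362074049 19353672

[18; 1,2,2,2,1,36] for √350; ℓ=6 ⇒ convergent index 5
i=0: a=18 ⇒ p=18, q=1
…
i=2: a=2 ⇒ p=56, q=3
…
i=4: a=2 ⇒ p=318, q=17
i=5: a=1 ⇒ p=449, q=24
→ (449, 24).  Check: 449²=201601, 350·24²=201600, difference 1.
k=2:  x_2 = 449·449+350·24·24 = 403201,  y_2 = 449·24+24·449 = 21552
k=3:  x_3 = 449·403201+350·24·21552 = 362074049,  y_3 = 449·21552+24·403201 = 19353672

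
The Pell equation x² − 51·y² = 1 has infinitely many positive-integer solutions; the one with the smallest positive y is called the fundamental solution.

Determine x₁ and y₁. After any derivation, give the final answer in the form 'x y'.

50 7

√51 = [7; 7,14, …], period ℓ=2 (even) → k=1
a_0=7:  p_0=7·1+0=7,  q_0=7·0+1=1
a_1=7:  p_1=7·7+1=50,  q_1=7·1+0=7
(x₁, y₁) = (50, 7);  50² − 51·7² = 1 ✓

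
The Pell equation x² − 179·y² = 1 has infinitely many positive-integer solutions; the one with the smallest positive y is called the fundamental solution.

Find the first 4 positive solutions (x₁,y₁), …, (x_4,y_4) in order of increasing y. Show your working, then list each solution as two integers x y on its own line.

[13; 2,1,1,1,3,…,1,2,26] for √179; ℓ=14 ⇒ convergent index 13
a_0=13:  p_0=13·1+0=13,  q_0=13·0+1=1
…
a_2=1:  p_2=1·27+13=40,  q_2=1·2+1=3
…
a_6=5:  p_6=5·388+107=2047,  q_6=5·29+8=153
…
a_9=3:  p_9=3·137042+26999=438125,  q_9=3·10243+2018=32747
a_10=1:  p_10=1·438125+137042=575167,  q_10=1·32747+10243=42990
a_11=1:  p_11=1·575167+438125=1013292,  q_11=1·42990+32747=75737
a_12=1:  p_12=1·1013292+575167=1588459,  q_12=1·75737+42990=118727
a_13=2:  p_13=2·1588459+1013292=4190210,  q_13=2·118727+75737=313191
(x₁, y₁) = (4190210, 313191);  4190210² − 179·313191² = 1 ✓
(x_2, y_2) = (4190210·4190210 + 179·313191·313191, 4190210·313191 + 313191·4190210) = (35115719688199, 2624672120220)
(x_3, y_3) = (4190210·35115719688199 + 179·313191·2624672120220, 4190210·2624672120220 + 313191·35115719688199) = (294284479589372473370, 21995854729733779209)
(x_4, y_4) = (4190210·294284479589372473370 + 179·313191·21995854729733779209, 4190210·21995854729733779209 + 313191·294284479589372473370) = (2466227538440333747559727201, 184334500894152933286567560)

4190210 313191
35115719688199 2624672120220
294284479589372473370 21995854729733779209
2466227538440333747559727201 184334500894152933286567560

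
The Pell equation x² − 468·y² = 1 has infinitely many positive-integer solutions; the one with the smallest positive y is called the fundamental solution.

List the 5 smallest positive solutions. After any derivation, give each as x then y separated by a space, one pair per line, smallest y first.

649 30
842401 38940
1093435849 50544090
1419278889601 65606189880
1842222905266249 85156783920150

d=468: √d = [21; 1,1,1,2,1,1,1,42] (ℓ=8, even), read p_7/q_7
step 0: (21, 1)  from 21·(1,0) + (0,1)
…
step 2: (43, 2)  from 1·(22,1) + (21,1)
…
step 6: (411, 19)  from 1·(238,11) + (173,8)
step 7: (649, 30)  from 1·(411,19) + (238,11)
(x₁, y₁) = (649, 30);  649² − 468·30² = 1 ✓
(x_2, y_2) = (649·649 + 468·30·30, 649·30 + 30·649) = (842401, 38940)
(x_3, y_3) = (649·842401 + 468·30·38940, 649·38940 + 30·842401) = (1093435849, 50544090)
(x_4, y_4) = (649·1093435849 + 468·30·50544090, 649·50544090 + 30·1093435849) = (1419278889601, 65606189880)
(x_5, y_5) = (649·1419278889601 + 468·30·65606189880, 649·65606189880 + 30·1419278889601) = (1842222905266249, 85156783920150)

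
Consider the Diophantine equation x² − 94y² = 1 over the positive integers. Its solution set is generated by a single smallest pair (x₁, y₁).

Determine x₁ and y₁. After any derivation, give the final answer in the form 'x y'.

√94 → a₀=9, period (1,2,3,1,1,…,2,1,18); ℓ=16 even so k=15
k=0  a_k=9  p_k/q_k = 9/1
k=1  a_k=1  p_k/q_k = 10/1
k=2  a_k=2  p_k/q_k = 29/3
k=3  a_k=3  p_k/q_k = 97/10
…
k=5  a_k=1  p_k/q_k = 223/23
k=6  a_k=5  p_k/q_k = 1241/128
…
k=9  a_k=1  p_k/q_k = 14417/1487
…
k=14  a_k=2  p_k/q_k = 1490361/153719
k=15  a_k=1  p_k/q_k = 2143295/221064
fundamental: x₁=2143295, y₁=221064  (since 4593713457025 − 94·48869292096 = 1)

2143295 221064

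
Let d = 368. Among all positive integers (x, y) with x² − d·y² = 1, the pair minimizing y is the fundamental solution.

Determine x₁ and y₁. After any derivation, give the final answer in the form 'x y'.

1151 60

[19; 5,2,5,38] for √368; ℓ=4 ⇒ convergent index 3
a_0=19:  p_0=19·1+0=19,  q_0=19·0+1=1
…
a_2=2:  p_2=2·96+19=211,  q_2=2·5+1=11
a_3=5:  p_3=5·211+96=1151,  q_3=5·11+5=60
fundamental: x₁=1151, y₁=60  (since 1324801 − 368·3600 = 1)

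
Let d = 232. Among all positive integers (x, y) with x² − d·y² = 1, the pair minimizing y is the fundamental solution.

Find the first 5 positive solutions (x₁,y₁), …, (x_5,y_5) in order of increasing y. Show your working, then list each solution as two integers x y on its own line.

19603 1287
768555217 50458122
30131975818099 1978261129845
1181354243155834177 77559705806244948
46316174427035658925363 3040805823861378301443

[15; 4,3,7,3,4,30] for √232; ℓ=6 ⇒ convergent index 5
step 0: (15, 1)  from 15·(1,0) + (0,1)
…
step 3: (1447, 95)  from 7·(198,13) + (61,4)
step 4: (4539, 298)  from 3·(1447,95) + (198,13)
step 5: (19603, 1287)  from 4·(4539,298) + (1447,95)
(x₁, y₁) = (19603, 1287);  19603² − 232·1287² = 1 ✓
n=2: (19603,1287)∘(19603,1287) = (19603·19603+232·1287·1287, 19603·1287+1287·19603) = (768555217,50458122)
n=3: (768555217,50458122)∘(19603,1287) = (19603·768555217+232·1287·50458122, 19603·50458122+1287·768555217) = (30131975818099,1978261129845)
n=4: (30131975818099,1978261129845)∘(19603,1287) = (19603·30131975818099+232·1287·1978261129845, 19603·1978261129845+1287·30131975818099) = (1181354243155834177,77559705806244948)
n=5: (1181354243155834177,77559705806244948)∘(19603,1287) = (19603·1181354243155834177+232·1287·77559705806244948, 19603·77559705806244948+1287·1181354243155834177) = (46316174427035658925363,3040805823861378301443)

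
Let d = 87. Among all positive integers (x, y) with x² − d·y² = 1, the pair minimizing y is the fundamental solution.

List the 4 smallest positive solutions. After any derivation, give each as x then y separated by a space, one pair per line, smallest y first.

28 3
1567 168
87724 9405
4910977 526512

√87 = [9; 3,18, …], period ℓ=2 (even) → k=1
i=0: a=9 ⇒ p=9, q=1
i=1: a=3 ⇒ p=28, q=3
(x₁, y₁) = (28, 3);  28² − 87·3² = 1 ✓
n=2: (28,3)∘(28,3) = (28·28+87·3·3, 28·3+3·28) = (1567,168)
n=3: (1567,168)∘(28,3) = (28·1567+87·3·168, 28·168+3·1567) = (87724,9405)
n=4: (87724,9405)∘(28,3) = (28·87724+87·3·9405, 28·9405+3·87724) = (4910977,526512)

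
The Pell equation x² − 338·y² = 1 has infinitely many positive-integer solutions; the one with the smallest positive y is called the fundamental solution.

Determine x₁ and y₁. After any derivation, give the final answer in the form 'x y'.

114243 6214

√338 = [18; 2,1,1,2,36, …], period ℓ=5 (odd) → k=9
k=0  a_k=18  p_k/q_k = 18/1
k=1  a_k=2  p_k/q_k = 37/2
k=2  a_k=1  p_k/q_k = 55/3
k=3  a_k=1  p_k/q_k = 92/5
k=4  a_k=2  p_k/q_k = 239/13
k=5  a_k=36  p_k/q_k = 8696/473
k=6  a_k=2  p_k/q_k = 17631/959
k=7  a_k=1  p_k/q_k = 26327/1432
k=8  a_k=1  p_k/q_k = 43958/2391
k=9  a_k=2  p_k/q_k = 114243/6214
fundamental: x₁=114243, y₁=6214  (since 13051463049 − 338·38613796 = 1)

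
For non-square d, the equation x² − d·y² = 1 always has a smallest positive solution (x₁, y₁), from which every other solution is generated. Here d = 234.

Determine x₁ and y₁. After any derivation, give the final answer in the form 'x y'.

√234 → a₀=15, period (3,2,1,2,1,2,3,30); ℓ=8 even so k=7
i=0: a=15 ⇒ p=15, q=1
…
i=4: a=2 ⇒ p=413, q=27
…
i=6: a=2 ⇒ p=1545, q=101
i=7: a=3 ⇒ p=5201, q=340
fundamental: x₁=5201, y₁=340  (since 27050401 − 234·115600 = 1)

5201 340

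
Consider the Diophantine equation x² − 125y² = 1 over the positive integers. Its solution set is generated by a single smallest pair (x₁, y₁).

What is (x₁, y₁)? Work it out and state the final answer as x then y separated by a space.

√125 → a₀=11, period (5,1,1,5,22); ℓ=5 odd so k=9
k=0  a_k=11  p_k/q_k = 11/1
k=1  a_k=5  p_k/q_k = 56/5
k=2  a_k=1  p_k/q_k = 67/6
k=3  a_k=1  p_k/q_k = 123/11
k=4  a_k=5  p_k/q_k = 682/61
k=5  a_k=22  p_k/q_k = 15127/1353
…
k=7  a_k=1  p_k/q_k = 91444/8179
k=8  a_k=1  p_k/q_k = 167761/15005
k=9  a_k=5  p_k/q_k = 930249/83204
fundamental: x₁=930249, y₁=83204  (since 865363202001 − 125·6922905616 = 1)

930249 83204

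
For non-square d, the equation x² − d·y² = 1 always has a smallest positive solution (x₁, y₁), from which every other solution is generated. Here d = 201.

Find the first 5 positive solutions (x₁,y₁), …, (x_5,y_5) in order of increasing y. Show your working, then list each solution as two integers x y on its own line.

515095 36332
530645718049 37428863080
546665912276384215 38558840456348868
563169756167477608732801 39722931849688611461840
580171851105627091828167877975 40922167162192151801416600732

d=201: √d = [14; 5,1,1,1,2,…,1,5,28] (ℓ=14, even), read p_13/q_13
k=0  a_k=14  p_k/q_k = 14/1
k=1  a_k=5  p_k/q_k = 71/5
k=2  a_k=1  p_k/q_k = 85/6
…
k=4  a_k=1  p_k/q_k = 241/17
…
k=6  a_k=1  p_k/q_k = 879/62
k=7  a_k=8  p_k/q_k = 7670/541
k=8  a_k=1  p_k/q_k = 8549/603
k=9  a_k=2  p_k/q_k = 24768/1747
k=10  a_k=1  p_k/q_k = 33317/2350
k=11  a_k=1  p_k/q_k = 58085/4097
k=12  a_k=1  p_k/q_k = 91402/6447
k=13  a_k=5  p_k/q_k = 515095/36332
(x₁, y₁) = (515095, 36332);  515095² − 201·36332² = 1 ✓
n=2: (515095,36332)∘(515095,36332) = (515095·515095+201·36332·36332, 515095·36332+36332·515095) = (530645718049,37428863080)
n=3: (530645718049,37428863080)∘(515095,36332) = (515095·530645718049+201·36332·37428863080, 515095·37428863080+36332·530645718049) = (546665912276384215,38558840456348868)
n=4: (546665912276384215,38558840456348868)∘(515095,36332) = (515095·546665912276384215+201·36332·38558840456348868, 515095·38558840456348868+36332·546665912276384215) = (563169756167477608732801,39722931849688611461840)
n=5: (563169756167477608732801,39722931849688611461840)∘(515095,36332) = (515095·563169756167477608732801+201·36332·39722931849688611461840, 515095·39722931849688611461840+36332·563169756167477608732801) = (580171851105627091828167877975,40922167162192151801416600732)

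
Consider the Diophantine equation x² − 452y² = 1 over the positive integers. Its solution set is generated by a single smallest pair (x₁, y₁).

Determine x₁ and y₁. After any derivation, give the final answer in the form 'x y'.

1204353 56648

√452 = [21; 3,1,5,3,10,3,5,1,3,42, …], period ℓ=10 (even) → k=9
a_0=21:  p_0=21·1+0=21,  q_0=21·0+1=1
a_1=3:  p_1=3·21+1=64,  q_1=3·1+0=3
a_2=1:  p_2=1·64+21=85,  q_2=1·3+1=4
…
a_4=3:  p_4=3·489+85=1552,  q_4=3·23+4=73
a_5=10:  p_5=10·1552+489=16009,  q_5=10·73+23=753
a_6=3:  p_6=3·16009+1552=49579,  q_6=3·753+73=2332
a_7=5:  p_7=5·49579+16009=263904,  q_7=5·2332+753=12413
a_8=1:  p_8=1·263904+49579=313483,  q_8=1·12413+2332=14745
a_9=3:  p_9=3·313483+263904=1204353,  q_9=3·14745+12413=56648
→ (1204353, 56648).  Check: 1204353²=1450466148609, 452·56648²=1450466148608, difference 1.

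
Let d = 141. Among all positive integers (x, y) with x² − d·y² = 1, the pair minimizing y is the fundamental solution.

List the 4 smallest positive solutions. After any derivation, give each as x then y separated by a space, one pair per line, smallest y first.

95 8
18049 1520
3429215 288792
651532801 54868960

√141 = [11; 1,6,1,22, …], period ℓ=4 (even) → k=3
i=0: a=11 ⇒ p=11, q=1
…
i=2: a=6 ⇒ p=83, q=7
i=3: a=1 ⇒ p=95, q=8
fundamental: x₁=95, y₁=8  (since 9025 − 141·64 = 1)
n=2: (95,8)∘(95,8) = (95·95+141·8·8, 95·8+8·95) = (18049,1520)
n=3: (18049,1520)∘(95,8) = (95·18049+141·8·1520, 95·1520+8·18049) = (3429215,288792)
n=4: (3429215,288792)∘(95,8) = (95·3429215+141·8·288792, 95·288792+8·3429215) = (651532801,54868960)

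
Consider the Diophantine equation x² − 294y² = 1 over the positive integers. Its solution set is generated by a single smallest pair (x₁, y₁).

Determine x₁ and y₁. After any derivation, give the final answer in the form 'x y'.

4801 280

[17; 6,1,4,1,6,34] for √294; ℓ=6 ⇒ convergent index 5
step 0: (17, 1)  from 17·(1,0) + (0,1)
step 1: (103, 6)  from 6·(17,1) + (1,0)
step 2: (120, 7)  from 1·(103,6) + (17,1)
…
step 4: (703, 41)  from 1·(583,34) + (120,7)
step 5: (4801, 280)  from 6·(703,41) + (583,34)
fundamental: x₁=4801, y₁=280  (since 23049601 − 294·78400 = 1)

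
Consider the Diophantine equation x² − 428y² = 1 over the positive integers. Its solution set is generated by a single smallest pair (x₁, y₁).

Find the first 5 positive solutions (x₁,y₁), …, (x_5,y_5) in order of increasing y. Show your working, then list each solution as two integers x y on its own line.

1850887 89466
6851565373537 331182912684
25362946559057703751 1225964295417811950
93887896135702420679780737 4538242753705644230486616
347551772829818329662915600223687 16799549031354731501369944644834

d=428: √d = [20; 1,2,4,1,5,10,5,1,4,2,1,40] (ℓ=12, even), read p_11/q_11
i=0: a=20 ⇒ p=20, q=1
i=1: a=1 ⇒ p=21, q=1
i=2: a=2 ⇒ p=62, q=3
i=3: a=4 ⇒ p=269, q=13
i=4: a=1 ⇒ p=331, q=16
i=5: a=5 ⇒ p=1924, q=93
i=6: a=10 ⇒ p=19571, q=946
…
i=9: a=4 ⇒ p=577179, q=27899
i=10: a=2 ⇒ p=1273708, q=61567
i=11: a=1 ⇒ p=1850887, q=89466
(x₁, y₁) = (1850887, 89466);  1850887² − 428·89466² = 1 ✓
n=2: (1850887,89466)∘(1850887,89466) = (1850887·1850887+428·89466·89466, 1850887·89466+89466·1850887) = (6851565373537,331182912684)
n=3: (6851565373537,331182912684)∘(1850887,89466) = (1850887·6851565373537+428·89466·331182912684, 1850887·331182912684+89466·6851565373537) = (25362946559057703751,1225964295417811950)
n=4: (25362946559057703751,1225964295417811950)∘(1850887,89466) = (1850887·25362946559057703751+428·89466·1225964295417811950, 1850887·1225964295417811950+89466·25362946559057703751) = (93887896135702420679780737,4538242753705644230486616)
n=5: (93887896135702420679780737,4538242753705644230486616)∘(1850887,89466) = (1850887·93887896135702420679780737+428·89466·4538242753705644230486616, 1850887·4538242753705644230486616+89466·93887896135702420679780737) = (347551772829818329662915600223687,16799549031354731501369944644834)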